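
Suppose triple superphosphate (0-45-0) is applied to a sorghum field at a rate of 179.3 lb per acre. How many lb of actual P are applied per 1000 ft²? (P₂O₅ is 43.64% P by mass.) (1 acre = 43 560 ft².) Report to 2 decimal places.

P₂O₅ per acre = 179.3 × 45% = 80.685 lb.
Elemental P = 80.685 × 0.4364 = 35.2109 lb per acre.
Convert to per 1000 ft²: 35.2109 × 0.0229568 = 0.808332 lb.

0.81 lb P per thousand sq ft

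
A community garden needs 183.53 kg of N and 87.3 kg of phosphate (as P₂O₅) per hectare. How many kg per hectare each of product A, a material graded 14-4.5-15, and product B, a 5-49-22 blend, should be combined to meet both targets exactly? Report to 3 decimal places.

1289.596 kg product A, 59.731 kg product B

Per-hectare balance (a = product A, b = product B):
N: 0.14·a + 0.05·b = 183.53
P₂O₅: 0.045·a + 0.49·b = 87.3
Eliminate b: (row1) − 0.05/0.49·(row2) → 0.135408·a = 174.622, so a = 1289.5961.
Then b = (87.3 − 0.045·1289.5961) / 0.49 = 59.73097.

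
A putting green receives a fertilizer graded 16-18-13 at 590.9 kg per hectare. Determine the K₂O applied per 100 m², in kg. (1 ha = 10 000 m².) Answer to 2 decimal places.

0.77 kg K₂O per hundred sq m

K₂O per hectare = 590.9 × 13% = 76.817 kg.
Convert to per 100 m²: 76.817 × 0.01 = 0.76817 kg.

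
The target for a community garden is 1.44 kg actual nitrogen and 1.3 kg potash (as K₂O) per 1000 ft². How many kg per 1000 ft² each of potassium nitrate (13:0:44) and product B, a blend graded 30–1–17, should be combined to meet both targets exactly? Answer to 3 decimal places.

1.321 kg potassium nitrate, 4.227 kg product B

Let a = kg of potassium nitrate, b = kg of product B (per 1000 ft²).
N: 0.13·a + 0.3·b = 1.44
K₂O: 0.44·a + 0.17·b = 1.3
Eliminate b: (row1) − 0.3/0.17·(row2) → -0.646471·a = -0.854118, so a = 1.3212.
Then b = (1.3 − 0.44·1.3212) / 0.17 = 4.22748.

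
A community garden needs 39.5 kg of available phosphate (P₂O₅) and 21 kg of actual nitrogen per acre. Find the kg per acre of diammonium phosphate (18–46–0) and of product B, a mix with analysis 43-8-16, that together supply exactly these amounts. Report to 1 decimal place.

With a, b = kg per acre of diammonium phosphate and product B:
P₂O₅: 0.46·a + 0.08·b = 39.5
N: 0.18·a + 0.43·b = 21
Solving simultaneously: a = 83.4515, b = 13.904.

83.5 kg diammonium phosphate, 13.9 kg product B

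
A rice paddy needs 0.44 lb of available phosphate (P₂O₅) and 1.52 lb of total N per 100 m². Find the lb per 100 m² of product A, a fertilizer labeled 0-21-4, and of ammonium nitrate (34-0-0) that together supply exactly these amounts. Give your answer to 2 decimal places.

2.10 lb product A, 4.47 lb ammonium nitrate

With a, b = lb per 100 m² of product A and ammonium nitrate:
P₂O₅: 0.21·a + 0·b = 0.44
N: 0·a + 0.34·b = 1.52
Solving simultaneously: a = 2.09524, b = 4.47059.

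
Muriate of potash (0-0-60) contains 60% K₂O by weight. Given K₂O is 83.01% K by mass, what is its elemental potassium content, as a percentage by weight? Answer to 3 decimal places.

%K = 60 × 0.8301 = 49.806%.

49.806% K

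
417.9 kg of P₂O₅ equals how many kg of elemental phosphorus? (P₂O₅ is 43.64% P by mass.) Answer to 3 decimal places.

182.372 kg P

P = 417.9 × 0.4364 = 182.3716 kg.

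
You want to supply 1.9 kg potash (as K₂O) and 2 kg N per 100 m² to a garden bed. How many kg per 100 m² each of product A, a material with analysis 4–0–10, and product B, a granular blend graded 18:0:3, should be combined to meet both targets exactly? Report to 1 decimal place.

With a, b = kg per 100 m² of product A and product B:
K₂O: 0.1·a + 0.03·b = 1.9
N: 0.04·a + 0.18·b = 2
Solving simultaneously: a = 16.7857, b = 7.38095.

16.8 kg product A, 7.4 kg product B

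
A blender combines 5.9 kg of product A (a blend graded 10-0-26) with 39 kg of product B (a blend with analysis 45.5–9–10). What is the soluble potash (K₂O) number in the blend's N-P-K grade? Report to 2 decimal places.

Total mass = 5.9 + 39 = 44.9 kg.
K₂O mass = 26%×5.9 + 10%×39 = 5.434 kg.
% K₂O = 5.434 / 44.9 = 12.1024%.

12.10% K₂O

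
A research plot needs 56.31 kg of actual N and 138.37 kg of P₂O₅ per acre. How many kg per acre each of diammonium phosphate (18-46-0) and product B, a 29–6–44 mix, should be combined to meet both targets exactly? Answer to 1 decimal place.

With a, b = kg per acre of diammonium phosphate and product B:
N: 0.18·a + 0.29·b = 56.31
P₂O₅: 0.46·a + 0.06·b = 138.37
Eliminate a: (row1) − 0.18/0.46·(row2) → 0.266522·b = 2.16522, so b = 8.12398.
Back-substitute: a = (56.31 − 0.29·8.12398) / 0.18 = 299.745.

299.7 kg diammonium phosphate, 8.1 kg product B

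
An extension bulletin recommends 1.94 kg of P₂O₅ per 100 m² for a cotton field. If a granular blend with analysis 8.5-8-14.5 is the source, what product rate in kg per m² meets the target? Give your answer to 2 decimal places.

0.24 kg of product per sq m

Product per 100 m² = 1.94 / 8% = 24.25 kg.
Convert to per m²: 24.25 × 0.01 = 0.2425 kg.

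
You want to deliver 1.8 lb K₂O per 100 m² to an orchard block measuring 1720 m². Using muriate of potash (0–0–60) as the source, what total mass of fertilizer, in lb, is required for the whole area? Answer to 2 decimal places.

Product per 100 m² = 1.8 / 60% = 3 lb.
Total product = 3 × 1720 / 100 = 51.6 lb.

51.60 lb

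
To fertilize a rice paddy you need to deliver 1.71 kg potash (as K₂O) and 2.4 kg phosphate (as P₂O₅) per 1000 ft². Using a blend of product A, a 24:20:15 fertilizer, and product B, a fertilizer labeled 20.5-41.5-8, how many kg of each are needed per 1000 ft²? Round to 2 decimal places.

With a, b = kg per 1000 ft² of product A and product B:
K₂O: 0.15·a + 0.08·b = 1.71
P₂O₅: 0.2·a + 0.415·b = 2.4
Solving simultaneously: a = 11.1924, b = 0.389189.

11.19 kg product A, 0.39 kg product B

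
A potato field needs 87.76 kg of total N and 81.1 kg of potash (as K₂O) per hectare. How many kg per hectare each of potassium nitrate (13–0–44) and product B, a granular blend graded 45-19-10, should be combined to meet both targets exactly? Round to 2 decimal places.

149.83 kg potassium nitrate, 151.74 kg product B

Let a = kg of potassium nitrate, b = kg of product B (per hectare).
N: 0.13·a + 0.45·b = 87.76
K₂O: 0.44·a + 0.1·b = 81.1
From row1: a = (87.76 − 0.45·b) / 0.13.
Into row2: 0.44·(87.76 − 0.45·b)/0.13 + 0.1·b = 81.1 → b = 151.737, a = 149.832.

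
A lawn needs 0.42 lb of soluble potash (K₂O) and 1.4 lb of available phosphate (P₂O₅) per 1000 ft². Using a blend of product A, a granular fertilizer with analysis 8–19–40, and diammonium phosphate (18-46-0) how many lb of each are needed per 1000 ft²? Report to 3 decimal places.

1.050 lb product A, 2.610 lb diammonium phosphate

With a, b = lb per 1000 ft² of product A and diammonium phosphate:
K₂O: 0.4·a + 0·b = 0.42
P₂O₅: 0.19·a + 0.46·b = 1.4
Eliminate b: (row1) − 0/0.46·(row2) → 0.4·a = 0.42, so a = 1.05.
Then b = (1.4 − 0.19·1.05) / 0.46 = 2.60978.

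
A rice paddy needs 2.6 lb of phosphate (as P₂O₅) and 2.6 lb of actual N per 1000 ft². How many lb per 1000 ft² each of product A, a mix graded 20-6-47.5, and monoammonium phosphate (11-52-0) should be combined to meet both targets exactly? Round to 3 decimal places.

Let a = lb of product A, b = lb of monoammonium phosphate (per 1000 ft²).
P₂O₅: 0.06·a + 0.52·b = 2.6
N: 0.2·a + 0.11·b = 2.6
Eliminate b: (row1) − 0.52/0.11·(row2) → -0.885455·a = -9.69091, so a = 10.9446.
Then b = (2.6 − 0.2·10.9446) / 0.11 = 3.73717.

10.945 lb product A, 3.737 lb monoammonium phosphate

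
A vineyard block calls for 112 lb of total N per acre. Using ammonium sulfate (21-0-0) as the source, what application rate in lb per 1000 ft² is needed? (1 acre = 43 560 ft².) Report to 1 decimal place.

Product per acre = 112 / 21% = 533.333 lb.
Convert to per 1000 ft²: 533.333 × 0.0229568 = 12.2436 lb.

12.2 lb of product per thousand sq ft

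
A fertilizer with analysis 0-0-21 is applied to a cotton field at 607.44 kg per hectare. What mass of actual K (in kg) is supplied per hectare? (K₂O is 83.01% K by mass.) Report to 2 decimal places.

105.89 kg K per hectare

K₂O per hectare = 607.44 × 21% = 127.562 kg.
Elemental K = 127.562 × 0.8301 = 105.8895 kg per hectare.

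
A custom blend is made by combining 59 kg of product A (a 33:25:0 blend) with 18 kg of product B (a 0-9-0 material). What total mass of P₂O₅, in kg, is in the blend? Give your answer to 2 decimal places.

P₂O₅ mass = 25%×59 + 9%×18 = 16.37 kg.

16.37 kg P₂O₅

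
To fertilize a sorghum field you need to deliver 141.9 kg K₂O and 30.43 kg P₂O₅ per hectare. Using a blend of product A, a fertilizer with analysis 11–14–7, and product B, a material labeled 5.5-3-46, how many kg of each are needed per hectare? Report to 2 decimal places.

156.35 kg product A, 284.69 kg product B

Let a = kg of product A, b = kg of product B (per hectare).
K₂O: 0.07·a + 0.46·b = 141.9
P₂O₅: 0.14·a + 0.03·b = 30.43
Eliminate a: (row1) − 0.07/0.14·(row2) → 0.445·b = 126.685, so b = 284.685.
Back-substitute: a = (141.9 − 0.46·284.685) / 0.07 = 156.353.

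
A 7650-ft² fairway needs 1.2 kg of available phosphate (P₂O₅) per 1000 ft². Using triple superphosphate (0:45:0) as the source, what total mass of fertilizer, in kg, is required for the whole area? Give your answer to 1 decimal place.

Product per 1000 ft² = 1.2 / 45% = 2.66667 kg.
Total product = 2.66667 × 7650 / 1000 = 20.4 kg.

20.4 kg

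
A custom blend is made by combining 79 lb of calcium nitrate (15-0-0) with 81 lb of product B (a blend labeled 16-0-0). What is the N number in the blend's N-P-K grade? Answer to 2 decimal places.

Total mass = 79 + 81 = 160 lb.
N mass = 15%×79 + 16%×81 = 24.81 lb.
% N = 24.81 / 160 = 15.5063%.

15.51% N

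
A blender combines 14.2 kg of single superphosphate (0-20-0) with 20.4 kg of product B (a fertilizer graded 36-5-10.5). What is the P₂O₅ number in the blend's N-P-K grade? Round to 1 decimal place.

11.2% P₂O₅

Total mass = 14.2 + 20.4 = 34.6 kg.
P₂O₅ mass = 20%×14.2 + 5%×20.4 = 3.86 kg.
% P₂O₅ = 3.86 / 34.6 = 11.1561%.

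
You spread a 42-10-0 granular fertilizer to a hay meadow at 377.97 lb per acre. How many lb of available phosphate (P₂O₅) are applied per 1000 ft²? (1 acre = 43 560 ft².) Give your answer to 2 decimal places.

0.87 lb P₂O₅ per thousand sq ft

P₂O₅ per acre = 377.97 × 10% = 37.797 lb.
Convert to per 1000 ft²: 37.797 × 0.0229568 = 0.8677 lb.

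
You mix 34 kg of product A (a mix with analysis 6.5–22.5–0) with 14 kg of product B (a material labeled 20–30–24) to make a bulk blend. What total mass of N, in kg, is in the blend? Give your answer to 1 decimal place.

N mass = 6.5%×34 + 20%×14 = 5.01 kg.

5.0 kg N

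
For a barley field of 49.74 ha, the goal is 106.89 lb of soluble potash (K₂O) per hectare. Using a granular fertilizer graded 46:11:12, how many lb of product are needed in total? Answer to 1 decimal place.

44305.9 lb

Product per hectare = 106.89 / 12% = 890.75 lb.
Total product = 890.75 × 49.74 = 44305.905 lb.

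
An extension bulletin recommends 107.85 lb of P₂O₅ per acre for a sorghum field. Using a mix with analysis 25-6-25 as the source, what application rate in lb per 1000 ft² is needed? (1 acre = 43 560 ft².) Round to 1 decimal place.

41.3 lb of product per thousand sq ft

Product per acre = 107.85 / 6% = 1797.5 lb.
Convert to per 1000 ft²: 1797.5 × 0.0229568 = 41.2649 lb.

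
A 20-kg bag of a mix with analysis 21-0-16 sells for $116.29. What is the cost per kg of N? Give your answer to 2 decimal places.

N in bag = 20 × 21% = 4.2 kg.
Cost per kg N = $116.29 / 4.2 = $27.6881.

$27.69 per kg N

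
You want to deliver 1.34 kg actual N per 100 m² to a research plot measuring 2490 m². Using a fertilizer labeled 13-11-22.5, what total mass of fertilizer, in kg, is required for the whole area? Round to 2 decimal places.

Product per 100 m² = 1.34 / 13% = 10.3077 kg.
Total product = 10.3077 × 2490 / 100 = 256.662 kg.

256.66 kg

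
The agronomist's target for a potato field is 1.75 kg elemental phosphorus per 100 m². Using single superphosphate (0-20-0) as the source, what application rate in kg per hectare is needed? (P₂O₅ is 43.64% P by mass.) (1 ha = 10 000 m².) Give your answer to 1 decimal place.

As P₂O₅: 1.75 / 0.4364 = 4.01008 kg per 100 m².
Product per 100 m² = 4.01008 / 20% = 20.0504 kg.
Convert to per hectare: 20.0504 × 100 = 2005.04 kg.

2005.0 kg of product per hectare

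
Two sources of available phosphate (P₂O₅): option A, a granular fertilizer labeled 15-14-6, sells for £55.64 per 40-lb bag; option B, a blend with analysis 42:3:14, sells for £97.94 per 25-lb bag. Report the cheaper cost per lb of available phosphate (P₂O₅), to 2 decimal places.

£9.94 per lb P₂O₅ (option A)

option A: P₂O₅ per bag = 40 × 14% = 5.6 lb; cost = 55.64 / 5.6 = £9.9357/lb P₂O₅.
option B: P₂O₅ per bag = 25 × 3% = 0.75 lb; cost = 97.94 / 0.75 = £130.5867/lb P₂O₅.
option A is cheaper.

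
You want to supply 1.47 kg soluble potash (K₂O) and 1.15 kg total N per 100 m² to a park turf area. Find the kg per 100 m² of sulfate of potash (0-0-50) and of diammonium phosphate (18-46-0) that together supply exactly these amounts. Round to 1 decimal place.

2.9 kg sulfate of potash, 6.4 kg diammonium phosphate

Let a = kg of sulfate of potash, b = kg of diammonium phosphate (per 100 m²).
K₂O: 0.5·a + 0·b = 1.47
N: 0·a + 0.18·b = 1.15
Solving simultaneously: a = 2.94, b = 6.38889.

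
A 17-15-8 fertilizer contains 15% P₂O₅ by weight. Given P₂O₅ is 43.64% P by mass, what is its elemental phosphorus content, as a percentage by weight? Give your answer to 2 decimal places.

%P = 15 × 0.4364 = 6.546%.

6.55% P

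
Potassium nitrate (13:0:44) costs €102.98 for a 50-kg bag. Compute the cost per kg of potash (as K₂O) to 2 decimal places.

K₂O in bag = 50 × 44% = 22 kg.
Cost per kg K₂O = €102.98 / 22 = €4.6809.

€4.68 per kg K₂O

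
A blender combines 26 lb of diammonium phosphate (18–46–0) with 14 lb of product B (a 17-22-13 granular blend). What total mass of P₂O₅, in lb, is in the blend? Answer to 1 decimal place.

P₂O₅ mass = 46%×26 + 22%×14 = 15.04 lb.

15.0 lb P₂O₅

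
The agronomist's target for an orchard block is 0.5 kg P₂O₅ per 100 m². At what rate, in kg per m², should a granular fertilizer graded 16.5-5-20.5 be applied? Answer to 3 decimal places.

0.100 kg of product per sq m

Product per 100 m² = 0.5 / 5% = 10 kg.
Convert to per m²: 10 × 0.01 = 0.1 kg.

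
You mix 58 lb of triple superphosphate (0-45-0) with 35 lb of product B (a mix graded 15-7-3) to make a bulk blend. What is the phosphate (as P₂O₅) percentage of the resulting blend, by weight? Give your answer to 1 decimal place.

30.7% P₂O₅

Total mass = 58 + 35 = 93 lb.
P₂O₅ mass = 45%×58 + 7%×35 = 28.55 lb.
% P₂O₅ = 28.55 / 93 = 30.6989%.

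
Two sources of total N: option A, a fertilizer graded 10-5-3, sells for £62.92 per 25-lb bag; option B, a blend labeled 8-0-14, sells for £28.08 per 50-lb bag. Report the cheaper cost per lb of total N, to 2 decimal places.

£7.02 per lb N (option B)

option A: N per bag = 25 × 10% = 2.5 lb; cost = 62.92 / 2.5 = £25.1680/lb N.
option B: N per bag = 50 × 8% = 4 lb; cost = 28.08 / 4 = £7.0200/lb N.
option B is cheaper.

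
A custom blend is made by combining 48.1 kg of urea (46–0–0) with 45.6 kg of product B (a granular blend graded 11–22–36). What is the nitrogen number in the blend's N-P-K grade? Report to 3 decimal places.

28.967% N

Total mass = 48.1 + 45.6 = 93.7 kg.
N mass = 46%×48.1 + 11%×45.6 = 27.142 kg.
% N = 27.142 / 93.7 = 28.9669%.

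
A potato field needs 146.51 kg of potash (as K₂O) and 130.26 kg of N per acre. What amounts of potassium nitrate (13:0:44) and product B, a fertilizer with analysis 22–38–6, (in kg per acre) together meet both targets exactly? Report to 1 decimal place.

Per-acre balance (a = potassium nitrate, b = product B):
K₂O: 0.44·a + 0.06·b = 146.51
N: 0.13·a + 0.22·b = 130.26
Eliminate a: (row1) − 0.44/0.13·(row2) → -0.684615·b = -294.37, so b = 429.979.
Back-substitute: a = (146.51 − 0.06·429.979) / 0.44 = 274.344.

274.3 kg potassium nitrate, 430.0 kg product B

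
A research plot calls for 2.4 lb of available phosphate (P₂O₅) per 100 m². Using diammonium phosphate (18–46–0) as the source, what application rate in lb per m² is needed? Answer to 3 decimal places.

0.052 lb of product per sq m

Product per 100 m² = 2.4 / 46% = 5.21739 lb.
Convert to per m²: 5.21739 × 0.01 = 0.0521739 lb.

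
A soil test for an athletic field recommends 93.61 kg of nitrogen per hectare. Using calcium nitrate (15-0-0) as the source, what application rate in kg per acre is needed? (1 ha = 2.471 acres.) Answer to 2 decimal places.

Product per hectare = 93.61 / 15% = 624.067 kg.
Convert to per acre: 624.067 × 0.404694 = 252.556 kg.

252.56 kg of product per acre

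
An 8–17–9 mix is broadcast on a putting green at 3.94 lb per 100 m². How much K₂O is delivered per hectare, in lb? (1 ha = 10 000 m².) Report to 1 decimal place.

K₂O per 100 m² = 3.94 × 9% = 0.3546 lb.
Convert to per hectare: 0.3546 × 100 = 35.46 lb.

35.5 lb K₂O per hectare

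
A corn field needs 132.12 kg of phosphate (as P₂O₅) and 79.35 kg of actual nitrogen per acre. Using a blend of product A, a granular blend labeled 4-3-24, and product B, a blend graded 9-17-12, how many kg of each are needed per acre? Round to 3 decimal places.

389.927 kg product A, 708.366 kg product B

Per-acre balance (a = product A, b = product B):
P₂O₅: 0.03·a + 0.17·b = 132.12
N: 0.04·a + 0.09·b = 79.35
From row1: a = (132.12 − 0.17·b) / 0.03.
Into row2: 0.04·(132.12 − 0.17·b)/0.03 + 0.09·b = 79.35 → b = 708.3659, a = 389.9268.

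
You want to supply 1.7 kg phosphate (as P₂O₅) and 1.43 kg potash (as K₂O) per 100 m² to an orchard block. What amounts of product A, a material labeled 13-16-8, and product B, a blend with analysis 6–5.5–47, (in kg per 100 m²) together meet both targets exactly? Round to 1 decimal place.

10.2 kg product A, 1.3 kg product B

Let a = kg of product A, b = kg of product B (per 100 m²).
P₂O₅: 0.16·a + 0.055·b = 1.7
K₂O: 0.08·a + 0.47·b = 1.43
Eliminate a: (row1) − 0.16/0.08·(row2) → -0.885·b = -1.16, so b = 1.31073.
Back-substitute: a = (1.7 − 0.055·1.31073) / 0.16 = 10.1744.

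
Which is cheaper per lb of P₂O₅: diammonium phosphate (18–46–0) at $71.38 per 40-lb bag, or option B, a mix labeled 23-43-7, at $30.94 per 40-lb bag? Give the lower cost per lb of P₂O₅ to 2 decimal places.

$1.80 per lb P₂O₅ (option B)

diammonium phosphate: P₂O₅ per bag = 40 × 46% = 18.4 lb; cost = 71.38 / 18.4 = $3.8793/lb P₂O₅.
option B: P₂O₅ per bag = 40 × 43% = 17.2 lb; cost = 30.94 / 17.2 = $1.7988/lb P₂O₅.
option B is cheaper.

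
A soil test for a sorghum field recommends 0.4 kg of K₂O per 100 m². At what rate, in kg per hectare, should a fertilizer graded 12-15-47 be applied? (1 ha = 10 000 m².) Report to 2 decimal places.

85.11 kg of product per hectare

Product per 100 m² = 0.4 / 47% = 0.851064 kg.
Convert to per hectare: 0.851064 × 100 = 85.1064 kg.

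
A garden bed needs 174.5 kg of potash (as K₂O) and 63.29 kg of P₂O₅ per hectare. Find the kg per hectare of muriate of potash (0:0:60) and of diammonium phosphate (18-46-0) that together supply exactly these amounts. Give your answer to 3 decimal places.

With a, b = kg per hectare of muriate of potash and diammonium phosphate:
K₂O: 0.6·a + 0·b = 174.5
P₂O₅: 0·a + 0.46·b = 63.29
Solving simultaneously: a = 290.8333, b = 137.58696.

290.833 kg muriate of potash, 137.587 kg diammonium phosphate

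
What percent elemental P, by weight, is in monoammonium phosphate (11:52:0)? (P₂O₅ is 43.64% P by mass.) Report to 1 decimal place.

%P = 52 × 0.4364 = 22.6928%.

22.7% P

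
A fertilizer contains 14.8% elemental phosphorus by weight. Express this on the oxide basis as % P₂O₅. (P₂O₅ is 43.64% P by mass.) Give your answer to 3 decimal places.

%P₂O₅ = 14.8 / 0.4364 = 33.9138%.

33.914% P₂O₅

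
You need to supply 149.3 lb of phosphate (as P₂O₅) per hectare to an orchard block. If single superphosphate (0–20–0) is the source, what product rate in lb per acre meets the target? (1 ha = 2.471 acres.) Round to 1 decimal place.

302.1 lb of product per acre

Product per hectare = 149.3 / 20% = 746.5 lb.
Convert to per acre: 746.5 × 0.404694 = 302.104 lb.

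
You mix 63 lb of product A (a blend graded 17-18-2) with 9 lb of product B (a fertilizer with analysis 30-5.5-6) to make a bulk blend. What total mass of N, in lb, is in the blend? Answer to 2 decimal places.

13.41 lb N

N mass = 17%×63 + 30%×9 = 13.41 lb.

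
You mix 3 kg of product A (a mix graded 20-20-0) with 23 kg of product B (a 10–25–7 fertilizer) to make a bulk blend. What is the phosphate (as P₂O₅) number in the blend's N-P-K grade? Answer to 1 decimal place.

24.4% P₂O₅

Total mass = 3 + 23 = 26 kg.
P₂O₅ mass = 20%×3 + 25%×23 = 6.35 kg.
% P₂O₅ = 6.35 / 26 = 24.4231%.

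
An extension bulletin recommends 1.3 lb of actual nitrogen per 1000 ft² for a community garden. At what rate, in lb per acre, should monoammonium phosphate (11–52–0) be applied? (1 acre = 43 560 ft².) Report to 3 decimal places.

Product per 1000 ft² = 1.3 / 11% = 11.8182 lb.
Convert to per acre: 11.8182 × 43.56 = 514.8 lb.

514.800 lb of product per acre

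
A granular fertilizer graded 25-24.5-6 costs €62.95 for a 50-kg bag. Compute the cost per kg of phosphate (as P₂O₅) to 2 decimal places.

P₂O₅ in bag = 50 × 24.5% = 12.25 kg.
Cost per kg P₂O₅ = €62.95 / 12.25 = €5.1388.

€5.14 per kg P₂O₅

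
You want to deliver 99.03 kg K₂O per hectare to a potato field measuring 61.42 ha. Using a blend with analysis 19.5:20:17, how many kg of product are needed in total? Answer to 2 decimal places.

35778.96 kg

Product per hectare = 99.03 / 17% = 582.529 kg.
Total product = 582.529 × 61.42 = 35778.956 kg.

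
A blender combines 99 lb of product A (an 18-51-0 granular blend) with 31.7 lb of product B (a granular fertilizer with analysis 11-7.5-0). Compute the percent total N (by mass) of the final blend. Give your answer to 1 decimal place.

Total mass = 99 + 31.7 = 130.7 lb.
N mass = 18%×99 + 11%×31.7 = 21.307 lb.
% N = 21.307 / 130.7 = 16.3022%.

16.3% N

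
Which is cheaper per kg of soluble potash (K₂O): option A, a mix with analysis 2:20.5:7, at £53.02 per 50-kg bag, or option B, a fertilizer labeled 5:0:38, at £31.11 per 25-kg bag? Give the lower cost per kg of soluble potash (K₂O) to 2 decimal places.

£3.27 per kg K₂O (option B)

option A: K₂O per bag = 50 × 7% = 3.5 kg; cost = 53.02 / 3.5 = £15.1486/kg K₂O.
option B: K₂O per bag = 25 × 38% = 9.5 kg; cost = 31.11 / 9.5 = £3.2747/kg K₂O.
option B is cheaper.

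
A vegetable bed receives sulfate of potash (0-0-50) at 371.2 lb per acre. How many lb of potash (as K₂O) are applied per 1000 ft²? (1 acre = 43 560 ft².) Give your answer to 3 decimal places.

4.261 lb K₂O per thousand sq ft

K₂O per acre = 371.2 × 50% = 185.6 lb.
Convert to per 1000 ft²: 185.6 × 0.0229568 = 4.26079 lb.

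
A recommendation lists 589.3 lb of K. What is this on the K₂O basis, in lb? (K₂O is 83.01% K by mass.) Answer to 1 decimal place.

709.9 lb K₂O

K₂O = 589.3 / 0.8301 = 709.914 lb.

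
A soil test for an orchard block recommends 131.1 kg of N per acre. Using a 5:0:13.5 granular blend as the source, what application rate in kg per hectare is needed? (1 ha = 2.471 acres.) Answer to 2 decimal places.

6478.96 kg of product per hectare

Product per acre = 131.1 / 5% = 2622 kg.
Convert to per hectare: 2622 × 2.471 = 6478.962 kg.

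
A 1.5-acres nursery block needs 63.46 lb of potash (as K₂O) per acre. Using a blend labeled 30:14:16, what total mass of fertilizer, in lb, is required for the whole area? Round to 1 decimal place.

594.9 lb

Product per acre = 63.46 / 16% = 396.625 lb.
Total product = 396.625 × 1.5 = 594.938 lb.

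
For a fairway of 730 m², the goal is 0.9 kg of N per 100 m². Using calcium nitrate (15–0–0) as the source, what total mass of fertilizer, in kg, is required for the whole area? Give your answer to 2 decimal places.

Product per 100 m² = 0.9 / 15% = 6 kg.
Total product = 6 × 730 / 100 = 43.8 kg.

43.80 kg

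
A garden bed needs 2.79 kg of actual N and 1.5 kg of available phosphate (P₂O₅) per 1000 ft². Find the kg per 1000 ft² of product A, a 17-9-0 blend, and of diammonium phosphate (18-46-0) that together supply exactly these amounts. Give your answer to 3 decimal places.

Per-1000 ft² balance (a = product A, b = diammonium phosphate):
N: 0.17·a + 0.18·b = 2.79
P₂O₅: 0.09·a + 0.46·b = 1.5
Eliminate a: (row1) − 0.17/0.09·(row2) → -0.688889·b = -0.0433333, so b = 0.0629032.
Back-substitute: a = (2.79 − 0.18·0.0629032) / 0.17 = 16.3452.

16.345 kg product A, 0.063 kg diammonium phosphate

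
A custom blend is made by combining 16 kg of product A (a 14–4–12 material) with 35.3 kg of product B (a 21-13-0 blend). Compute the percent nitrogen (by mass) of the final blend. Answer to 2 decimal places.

18.82% N

Total mass = 16 + 35.3 = 51.3 kg.
N mass = 14%×16 + 21%×35.3 = 9.653 kg.
% N = 9.653 / 51.3 = 18.8168%.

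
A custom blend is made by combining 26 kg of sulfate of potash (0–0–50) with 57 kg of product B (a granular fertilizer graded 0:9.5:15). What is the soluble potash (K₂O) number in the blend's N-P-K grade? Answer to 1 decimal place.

26.0% K₂O

Total mass = 26 + 57 = 83 kg.
K₂O mass = 50%×26 + 15%×57 = 21.55 kg.
% K₂O = 21.55 / 83 = 25.9639%.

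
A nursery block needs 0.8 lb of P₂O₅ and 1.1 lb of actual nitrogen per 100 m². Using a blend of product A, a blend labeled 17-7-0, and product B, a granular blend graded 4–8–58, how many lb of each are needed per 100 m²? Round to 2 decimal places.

5.19 lb product A, 5.46 lb product B

Per-100 m² balance (a = product A, b = product B):
P₂O₅: 0.07·a + 0.08·b = 0.8
N: 0.17·a + 0.04·b = 1.1
Eliminate b: (row1) − 0.08/0.04·(row2) → -0.27·a = -1.4, so a = 5.18519.
Then b = (1.1 − 0.17·5.18519) / 0.04 = 5.46296.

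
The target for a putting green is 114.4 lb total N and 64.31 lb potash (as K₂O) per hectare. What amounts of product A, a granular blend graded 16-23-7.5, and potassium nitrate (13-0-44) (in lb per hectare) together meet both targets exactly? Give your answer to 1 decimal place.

692.1 lb product A, 28.2 lb potassium nitrate

With a, b = lb per hectare of product A and potassium nitrate:
N: 0.16·a + 0.13·b = 114.4
K₂O: 0.075·a + 0.44·b = 64.31
Eliminate a: (row1) − 0.16/0.075·(row2) → -0.808667·b = -22.7947, so b = 28.188.
Back-substitute: a = (114.4 − 0.13·28.188) / 0.16 = 692.097.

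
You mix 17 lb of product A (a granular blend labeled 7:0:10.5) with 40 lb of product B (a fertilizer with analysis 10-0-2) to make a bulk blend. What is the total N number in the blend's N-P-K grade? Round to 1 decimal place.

Total mass = 17 + 40 = 57 lb.
N mass = 7%×17 + 10%×40 = 5.19 lb.
% N = 5.19 / 57 = 9.10526%.

9.1% N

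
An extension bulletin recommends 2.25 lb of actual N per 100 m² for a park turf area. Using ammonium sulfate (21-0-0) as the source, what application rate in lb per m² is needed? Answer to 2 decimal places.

0.11 lb of product per sq m

Product per 100 m² = 2.25 / 21% = 10.7143 lb.
Convert to per m²: 10.7143 × 0.01 = 0.107143 lb.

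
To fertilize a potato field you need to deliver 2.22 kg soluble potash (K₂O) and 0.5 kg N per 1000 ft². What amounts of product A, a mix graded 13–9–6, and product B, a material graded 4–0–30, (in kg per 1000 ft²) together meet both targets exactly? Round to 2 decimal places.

Per-1000 ft² balance (a = product A, b = product B):
K₂O: 0.06·a + 0.3·b = 2.22
N: 0.13·a + 0.04·b = 0.5
Solving simultaneously: a = 1.67213, b = 7.06557.

1.67 kg product A, 7.07 kg product B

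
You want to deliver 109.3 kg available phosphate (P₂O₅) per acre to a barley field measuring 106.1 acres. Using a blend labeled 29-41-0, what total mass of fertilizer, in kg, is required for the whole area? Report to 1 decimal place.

28284.7 kg

Product per acre = 109.3 / 41% = 266.585 kg.
Total product = 266.585 × 106.1 = 28284.71 kg.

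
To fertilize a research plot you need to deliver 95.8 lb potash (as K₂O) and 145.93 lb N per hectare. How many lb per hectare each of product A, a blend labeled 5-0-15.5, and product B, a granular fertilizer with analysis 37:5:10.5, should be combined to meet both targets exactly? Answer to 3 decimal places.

386.245 lb product A, 342.210 lb product B

Per-hectare balance (a = product A, b = product B):
K₂O: 0.155·a + 0.105·b = 95.8
N: 0.05·a + 0.37·b = 145.93
Eliminate a: (row1) − 0.155/0.05·(row2) → -1.042·b = -356.583, so b = 342.2102.
Back-substitute: a = (95.8 − 0.105·342.2102) / 0.155 = 386.2447.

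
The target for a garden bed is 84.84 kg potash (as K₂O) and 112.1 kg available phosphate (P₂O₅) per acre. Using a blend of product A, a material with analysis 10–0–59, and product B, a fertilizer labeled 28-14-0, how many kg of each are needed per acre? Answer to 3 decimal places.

With a, b = kg per acre of product A and product B:
K₂O: 0.59·a + 0·b = 84.84
P₂O₅: 0·a + 0.14·b = 112.1
Solving simultaneously: a = 143.7966, b = 800.7143.

143.797 kg product A, 800.714 kg product B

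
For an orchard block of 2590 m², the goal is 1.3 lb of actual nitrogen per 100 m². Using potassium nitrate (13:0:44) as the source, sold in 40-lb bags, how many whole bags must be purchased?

Product per 100 m² = 1.3 / 13% = 10 lb.
Total product = 10 × 2590 / 100 = 259 lb.
Bags = ⌈259 / 40⌉ = 7.

7 bags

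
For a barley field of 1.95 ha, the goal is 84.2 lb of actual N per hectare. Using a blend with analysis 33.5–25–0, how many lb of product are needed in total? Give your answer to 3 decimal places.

Product per hectare = 84.2 / 33.5% = 251.343 lb.
Total product = 251.343 × 1.95 = 490.1194 lb.

490.119 lb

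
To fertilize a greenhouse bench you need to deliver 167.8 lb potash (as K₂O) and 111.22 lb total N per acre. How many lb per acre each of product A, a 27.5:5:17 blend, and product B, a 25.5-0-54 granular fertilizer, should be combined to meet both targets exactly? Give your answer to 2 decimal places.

Let a = lb of product A, b = lb of product B (per acre).
K₂O: 0.17·a + 0.54·b = 167.8
N: 0.275·a + 0.255·b = 111.22
Eliminate b: (row1) − 0.54/0.255·(row2) → -0.412353·a = -67.7247, so a = 164.2397.
Then b = (111.22 − 0.275·164.2397) / 0.255 = 259.036.

164.24 lb product A, 259.04 lb product B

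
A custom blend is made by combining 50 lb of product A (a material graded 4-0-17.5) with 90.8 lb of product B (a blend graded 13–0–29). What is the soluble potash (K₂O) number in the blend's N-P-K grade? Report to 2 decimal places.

24.92% K₂O

Total mass = 50 + 90.8 = 140.8 lb.
K₂O mass = 17.5%×50 + 29%×90.8 = 35.082 lb.
% K₂O = 35.082 / 140.8 = 24.9162%.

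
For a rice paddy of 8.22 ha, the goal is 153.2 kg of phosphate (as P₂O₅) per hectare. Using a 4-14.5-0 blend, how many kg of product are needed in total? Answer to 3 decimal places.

Product per hectare = 153.2 / 14.5% = 1056.55 kg.
Total product = 1056.55 × 8.22 = 8684.8552 kg.

8684.855 kg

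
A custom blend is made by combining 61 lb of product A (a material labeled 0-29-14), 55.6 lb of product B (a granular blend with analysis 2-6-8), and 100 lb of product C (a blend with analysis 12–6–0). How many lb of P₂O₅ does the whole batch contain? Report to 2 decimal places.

P₂O₅ mass = 29%×61 + 6%×55.6 + 6%×100 = 27.026 lb.

27.03 lb P₂O₅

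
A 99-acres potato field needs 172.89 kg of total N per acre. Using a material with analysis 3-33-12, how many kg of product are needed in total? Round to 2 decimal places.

570537.00 kg

Product per acre = 172.89 / 3% = 5763 kg.
Total product = 5763 × 99 = 570537 kg.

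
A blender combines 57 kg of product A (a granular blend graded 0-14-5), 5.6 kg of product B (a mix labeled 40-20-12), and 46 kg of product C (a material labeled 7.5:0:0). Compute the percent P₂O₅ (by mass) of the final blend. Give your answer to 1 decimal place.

8.4% P₂O₅

Total mass = 57 + 5.6 + 46 = 108.6 kg.
P₂O₅ mass = 14%×57 + 20%×5.6 + 0%×46 = 9.1 kg.
% P₂O₅ = 9.1 / 108.6 = 8.37937%.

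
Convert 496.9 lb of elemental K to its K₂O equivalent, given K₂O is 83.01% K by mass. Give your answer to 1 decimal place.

K₂O = 496.9 / 0.8301 = 598.603 lb.

598.6 lb K₂O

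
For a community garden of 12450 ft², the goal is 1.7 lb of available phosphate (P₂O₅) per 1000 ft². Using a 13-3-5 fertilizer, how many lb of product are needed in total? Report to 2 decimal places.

Product per 1000 ft² = 1.7 / 3% = 56.6667 lb.
Total product = 56.6667 × 12450 / 1000 = 705.5 lb.

705.50 lb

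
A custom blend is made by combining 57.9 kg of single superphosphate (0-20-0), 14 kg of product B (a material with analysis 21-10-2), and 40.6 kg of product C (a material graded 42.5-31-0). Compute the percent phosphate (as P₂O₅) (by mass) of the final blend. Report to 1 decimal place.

22.7% P₂O₅

Total mass = 57.9 + 14 + 40.6 = 112.5 kg.
P₂O₅ mass = 20%×57.9 + 10%×14 + 31%×40.6 = 25.566 kg.
% P₂O₅ = 25.566 / 112.5 = 22.7253%.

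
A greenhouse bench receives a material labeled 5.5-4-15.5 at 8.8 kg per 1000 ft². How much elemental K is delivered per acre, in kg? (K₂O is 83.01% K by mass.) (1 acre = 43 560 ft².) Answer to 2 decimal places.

K₂O per 1000 ft² = 8.8 × 15.5% = 1.364 kg.
Elemental K = 1.364 × 0.8301 = 1.13226 kg per 1000 ft².
Convert to per acre: 1.13226 × 43.56 = 49.3211 kg.

49.32 kg K per acre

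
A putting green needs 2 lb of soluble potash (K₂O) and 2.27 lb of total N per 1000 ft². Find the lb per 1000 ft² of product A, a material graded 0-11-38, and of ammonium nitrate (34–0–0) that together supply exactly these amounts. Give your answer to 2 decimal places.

With a, b = lb per 1000 ft² of product A and ammonium nitrate:
K₂O: 0.38·a + 0·b = 2
N: 0·a + 0.34·b = 2.27
Solving simultaneously: a = 5.26316, b = 6.67647.

5.26 lb product A, 6.68 lb ammonium nitrate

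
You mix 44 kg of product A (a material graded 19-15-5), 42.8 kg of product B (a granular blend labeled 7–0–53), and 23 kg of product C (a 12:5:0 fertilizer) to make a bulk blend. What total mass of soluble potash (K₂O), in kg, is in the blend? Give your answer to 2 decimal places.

24.88 kg K₂O

K₂O mass = 5%×44 + 53%×42.8 + 0%×23 = 24.884 kg.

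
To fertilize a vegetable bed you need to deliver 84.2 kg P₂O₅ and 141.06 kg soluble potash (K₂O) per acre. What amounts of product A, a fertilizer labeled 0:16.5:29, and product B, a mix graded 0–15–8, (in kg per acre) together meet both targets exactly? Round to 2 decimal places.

476.01 kg product A, 37.73 kg product B

Let a = kg of product A, b = kg of product B (per acre).
P₂O₅: 0.165·a + 0.15·b = 84.2
K₂O: 0.29·a + 0.08·b = 141.06
Solving simultaneously: a = 476.007, b = 37.7261.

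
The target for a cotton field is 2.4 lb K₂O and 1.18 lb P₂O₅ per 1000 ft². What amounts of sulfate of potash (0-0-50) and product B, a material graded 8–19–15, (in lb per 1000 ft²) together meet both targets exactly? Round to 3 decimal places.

2.937 lb sulfate of potash, 6.211 lb product B

Per-1000 ft² balance (a = sulfate of potash, b = product B):
K₂O: 0.5·a + 0.15·b = 2.4
P₂O₅: 0·a + 0.19·b = 1.18
Solving simultaneously: a = 2.93684, b = 6.21053.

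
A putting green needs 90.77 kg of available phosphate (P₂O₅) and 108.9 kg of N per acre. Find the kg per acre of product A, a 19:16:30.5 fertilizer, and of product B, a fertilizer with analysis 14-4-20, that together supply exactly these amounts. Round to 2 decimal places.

Per-acre balance (a = product A, b = product B):
P₂O₅: 0.16·a + 0.04·b = 90.77
N: 0.19·a + 0.14·b = 108.9
Solving simultaneously: a = 564.311, b = 12.0068.

564.31 kg product A, 12.01 kg product B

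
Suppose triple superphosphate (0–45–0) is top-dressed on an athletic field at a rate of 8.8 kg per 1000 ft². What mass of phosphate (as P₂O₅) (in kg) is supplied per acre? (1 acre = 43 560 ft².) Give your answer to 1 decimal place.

172.5 kg P₂O₅ per acre

P₂O₅ per 1000 ft² = 8.8 × 45% = 3.96 kg.
Convert to per acre: 3.96 × 43.56 = 172.498 kg.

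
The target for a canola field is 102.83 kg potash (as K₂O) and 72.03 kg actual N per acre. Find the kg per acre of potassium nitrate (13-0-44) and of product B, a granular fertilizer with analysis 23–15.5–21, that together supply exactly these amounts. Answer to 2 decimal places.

Per-acre balance (a = potassium nitrate, b = product B):
K₂O: 0.44·a + 0.21·b = 102.83
N: 0.13·a + 0.23·b = 72.03
Eliminate a: (row1) − 0.44/0.13·(row2) → -0.568462·b = -140.964, so b = 247.974.
Back-substitute: a = (102.83 − 0.21·247.974) / 0.44 = 115.353.

115.35 kg potassium nitrate, 247.97 kg product B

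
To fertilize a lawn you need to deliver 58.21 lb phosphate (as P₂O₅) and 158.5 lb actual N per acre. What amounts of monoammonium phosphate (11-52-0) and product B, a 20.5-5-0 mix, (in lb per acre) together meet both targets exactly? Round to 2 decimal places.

39.64 lb monoammonium phosphate, 751.90 lb product B

Let a = lb of monoammonium phosphate, b = lb of product B (per acre).
P₂O₅: 0.52·a + 0.05·b = 58.21
N: 0.11·a + 0.205·b = 158.5
Solving simultaneously: a = 39.6444, b = 751.898.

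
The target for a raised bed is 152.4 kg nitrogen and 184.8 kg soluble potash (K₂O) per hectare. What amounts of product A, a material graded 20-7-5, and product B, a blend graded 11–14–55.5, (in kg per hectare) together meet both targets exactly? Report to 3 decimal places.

Let a = kg of product A, b = kg of product B (per hectare).
N: 0.2·a + 0.11·b = 152.4
K₂O: 0.05·a + 0.555·b = 184.8
From row1: a = (152.4 − 0.11·b) / 0.2.
Into row2: 0.05·(152.4 − 0.11·b)/0.2 + 0.555·b = 184.8 → b = 278.1043, a = 609.0427.

609.043 kg product A, 278.104 kg product B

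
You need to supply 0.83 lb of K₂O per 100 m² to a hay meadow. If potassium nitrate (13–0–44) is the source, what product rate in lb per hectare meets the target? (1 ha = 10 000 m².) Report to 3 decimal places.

188.636 lb of product per hectare

Product per 100 m² = 0.83 / 44% = 1.88636 lb.
Convert to per hectare: 1.88636 × 100 = 188.6364 lb.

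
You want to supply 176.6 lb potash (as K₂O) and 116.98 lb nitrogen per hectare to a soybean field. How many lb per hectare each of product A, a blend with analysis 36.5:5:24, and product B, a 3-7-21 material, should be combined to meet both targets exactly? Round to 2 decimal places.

277.43 lb product A, 523.88 lb product B

Let a = lb of product A, b = lb of product B (per hectare).
K₂O: 0.24·a + 0.21·b = 176.6
N: 0.365·a + 0.03·b = 116.98
Solving simultaneously: a = 277.434, b = 523.8848.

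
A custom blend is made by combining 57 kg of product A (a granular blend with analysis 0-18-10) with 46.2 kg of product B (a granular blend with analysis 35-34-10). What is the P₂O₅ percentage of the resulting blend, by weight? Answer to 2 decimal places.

25.16% P₂O₅

Total mass = 57 + 46.2 = 103.2 kg.
P₂O₅ mass = 18%×57 + 34%×46.2 = 25.968 kg.
% P₂O₅ = 25.968 / 103.2 = 25.1628%.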